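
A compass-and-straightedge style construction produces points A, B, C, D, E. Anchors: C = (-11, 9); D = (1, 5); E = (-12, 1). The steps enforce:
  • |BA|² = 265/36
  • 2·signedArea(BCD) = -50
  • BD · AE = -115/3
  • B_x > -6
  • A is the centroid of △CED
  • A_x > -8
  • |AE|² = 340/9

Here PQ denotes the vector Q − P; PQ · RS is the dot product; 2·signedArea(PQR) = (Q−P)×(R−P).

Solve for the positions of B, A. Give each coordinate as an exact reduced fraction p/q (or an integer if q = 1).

1. A_x = -22/3  [A is the centroid of △CED]
2. A_y = 5  [A is the centroid of △CED]
   → A = (-22/3, 5)
3. B_x = -11/2  [2·signedArea(BCD) = -50 ∩ BD · AE = -115/3]
4. B_y = 3  [2·signedArea(BCD) = -50 ∩ BD · AE = -115/3]
   → B = (-11/2, 3)

A = (-22/3, 5)
B = (-11/2, 3)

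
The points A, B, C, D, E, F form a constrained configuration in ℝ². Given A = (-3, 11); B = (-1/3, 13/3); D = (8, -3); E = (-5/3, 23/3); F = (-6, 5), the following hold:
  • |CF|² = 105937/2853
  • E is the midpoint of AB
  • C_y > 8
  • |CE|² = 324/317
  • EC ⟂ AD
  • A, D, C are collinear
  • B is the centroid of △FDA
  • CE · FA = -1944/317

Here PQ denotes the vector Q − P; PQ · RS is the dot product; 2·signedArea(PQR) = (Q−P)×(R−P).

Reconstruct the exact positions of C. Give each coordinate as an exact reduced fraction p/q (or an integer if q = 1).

1. C_x = -829/951  [A, D, C are collinear ∩ EC ⟂ AD]
2. C_y = 7885/951  [A, D, C are collinear ∩ EC ⟂ AD]
   → C = (-829/951, 7885/951)

C = (-829/951, 7885/951)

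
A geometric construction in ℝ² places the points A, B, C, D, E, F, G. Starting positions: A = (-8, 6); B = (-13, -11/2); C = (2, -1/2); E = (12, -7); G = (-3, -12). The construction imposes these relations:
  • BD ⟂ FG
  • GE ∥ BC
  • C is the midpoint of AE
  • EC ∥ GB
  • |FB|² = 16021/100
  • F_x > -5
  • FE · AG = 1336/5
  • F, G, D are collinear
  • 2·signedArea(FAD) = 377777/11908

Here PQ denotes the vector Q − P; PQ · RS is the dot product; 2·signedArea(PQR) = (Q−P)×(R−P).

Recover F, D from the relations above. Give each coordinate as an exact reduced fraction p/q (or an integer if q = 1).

D = (-41229/11908, -58119/11908)
F = (-4, 17/5)

1. F_x = -4  [line -5·x + 18·y + -406/5 = 0 ∩ |FB|² = 16021/100]
2. F_y = 17/5  [line -5·x + 18·y + -406/5 = 0 ∩ |FB|² = 16021/100]
   → F = (-4, 17/5)
3. D_x = -41229/11908  [F, G, D are collinear ∩ BD ⟂ FG]
4. D_y = -58119/11908  [F, G, D are collinear ∩ BD ⟂ FG]
   → D = (-41229/11908, -58119/11908)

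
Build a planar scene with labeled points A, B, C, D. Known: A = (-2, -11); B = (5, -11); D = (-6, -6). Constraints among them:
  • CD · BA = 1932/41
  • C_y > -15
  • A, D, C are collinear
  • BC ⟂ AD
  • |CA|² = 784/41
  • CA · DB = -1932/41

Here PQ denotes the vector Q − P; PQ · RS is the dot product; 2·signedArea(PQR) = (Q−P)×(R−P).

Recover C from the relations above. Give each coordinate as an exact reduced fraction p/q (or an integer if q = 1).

C = (30/41, -591/41)

1. C_x = 30/41  [A, D, C are collinear ∩ BC ⟂ AD]
2. C_y = -591/41  [A, D, C are collinear ∩ BC ⟂ AD]
   → C = (30/41, -591/41)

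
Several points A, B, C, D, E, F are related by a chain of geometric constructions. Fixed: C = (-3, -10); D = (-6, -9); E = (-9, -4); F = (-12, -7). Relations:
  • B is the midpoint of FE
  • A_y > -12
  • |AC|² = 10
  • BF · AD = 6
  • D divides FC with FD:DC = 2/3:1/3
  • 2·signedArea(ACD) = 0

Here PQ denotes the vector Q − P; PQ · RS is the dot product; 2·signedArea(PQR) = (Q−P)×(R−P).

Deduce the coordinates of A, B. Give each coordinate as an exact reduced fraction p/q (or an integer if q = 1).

1. B_x = -21/2  [B is the midpoint of FE]
2. B_y = -11/2  [B is the midpoint of FE]
   → B = (-21/2, -11/2)
3. A_x = 0  [2·signedArea(ACD) = 0 ∩ BF · AD = 6]
4. A_y = -11  [2·signedArea(ACD) = 0 ∩ BF · AD = 6]
   → A = (0, -11)

A = (0, -11)
B = (-21/2, -11/2)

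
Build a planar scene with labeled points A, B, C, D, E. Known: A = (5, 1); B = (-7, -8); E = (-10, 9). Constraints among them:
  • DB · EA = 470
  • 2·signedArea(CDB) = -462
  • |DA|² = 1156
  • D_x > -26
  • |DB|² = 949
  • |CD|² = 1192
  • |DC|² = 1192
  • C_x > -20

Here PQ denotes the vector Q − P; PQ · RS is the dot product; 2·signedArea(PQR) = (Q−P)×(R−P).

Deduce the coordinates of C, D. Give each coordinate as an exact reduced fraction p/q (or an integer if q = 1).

C = (-19, -17)
D = (-25, 17)

1. D_x = -25  [line -15·x + 8·y + -511 = 0 ∩ |DA|² = 1156]
2. D_y = 17  [line -15·x + 8·y + -511 = 0 ∩ |DA|² = 1156]
   → D = (-25, 17)
3. C_x = -19  [line 25·x + 18·y + 781 = 0 ∩ |CD|² = 1192]
4. C_y = -17  [line 25·x + 18·y + 781 = 0 ∩ |CD|² = 1192]
   → C = (-19, -17)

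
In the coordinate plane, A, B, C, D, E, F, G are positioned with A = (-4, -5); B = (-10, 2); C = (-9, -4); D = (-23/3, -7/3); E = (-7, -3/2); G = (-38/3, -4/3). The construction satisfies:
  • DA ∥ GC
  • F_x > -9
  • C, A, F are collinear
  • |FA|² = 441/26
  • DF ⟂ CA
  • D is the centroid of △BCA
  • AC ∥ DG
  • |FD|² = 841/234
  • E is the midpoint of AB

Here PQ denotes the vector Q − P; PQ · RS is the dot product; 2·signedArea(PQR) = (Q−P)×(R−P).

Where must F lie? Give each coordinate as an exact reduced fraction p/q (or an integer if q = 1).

1. F_x = -209/26  [C, A, F are collinear ∩ DF ⟂ CA]
2. F_y = -109/26  [C, A, F are collinear ∩ DF ⟂ CA]
   → F = (-209/26, -109/26)

F = (-209/26, -109/26)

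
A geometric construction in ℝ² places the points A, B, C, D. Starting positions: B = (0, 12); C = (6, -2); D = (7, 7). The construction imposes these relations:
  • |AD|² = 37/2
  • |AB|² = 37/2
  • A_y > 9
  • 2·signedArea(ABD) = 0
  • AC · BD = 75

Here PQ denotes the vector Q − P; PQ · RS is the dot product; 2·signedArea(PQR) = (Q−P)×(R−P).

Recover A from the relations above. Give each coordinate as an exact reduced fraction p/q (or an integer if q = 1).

A = (7/2, 19/2)

1. A_x = 7/2  [2·signedArea(ABD) = 0 ∩ AC · BD = 75]
2. A_y = 19/2  [2·signedArea(ABD) = 0 ∩ AC · BD = 75]
   → A = (7/2, 19/2)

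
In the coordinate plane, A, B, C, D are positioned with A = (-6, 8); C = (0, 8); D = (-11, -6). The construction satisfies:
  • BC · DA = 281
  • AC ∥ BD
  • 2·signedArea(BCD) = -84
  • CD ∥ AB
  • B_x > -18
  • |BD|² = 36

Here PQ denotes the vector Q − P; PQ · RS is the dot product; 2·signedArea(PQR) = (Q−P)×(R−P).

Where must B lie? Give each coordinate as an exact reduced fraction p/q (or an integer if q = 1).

1. B_x = -17  [AC ∥ BD ∩ CD ∥ AB]
2. B_y = -6  [AC ∥ BD ∩ CD ∥ AB]
   → B = (-17, -6)

B = (-17, -6)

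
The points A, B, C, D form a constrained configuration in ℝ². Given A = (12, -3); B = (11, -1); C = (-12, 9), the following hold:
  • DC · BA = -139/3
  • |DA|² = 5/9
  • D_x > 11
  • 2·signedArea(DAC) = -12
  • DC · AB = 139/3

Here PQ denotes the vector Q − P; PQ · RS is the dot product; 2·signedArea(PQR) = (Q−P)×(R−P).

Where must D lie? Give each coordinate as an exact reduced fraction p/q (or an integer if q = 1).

D = (35/3, -7/3)

1. D_x = 35/3  [2·signedArea(DAC) = -12 ∩ DC · BA = -139/3]
2. D_y = -7/3  [2·signedArea(DAC) = -12 ∩ DC · BA = -139/3]
   → D = (35/3, -7/3)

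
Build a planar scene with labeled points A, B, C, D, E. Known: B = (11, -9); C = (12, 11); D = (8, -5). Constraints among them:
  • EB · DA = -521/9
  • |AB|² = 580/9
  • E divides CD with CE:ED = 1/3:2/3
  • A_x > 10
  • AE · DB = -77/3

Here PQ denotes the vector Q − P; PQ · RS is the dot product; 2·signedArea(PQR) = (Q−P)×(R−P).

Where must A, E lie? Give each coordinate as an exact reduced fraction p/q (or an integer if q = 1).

1. E_x = 32/3  [E divides CD with CE:ED = 1/3:2/3]
2. E_y = 17/3  [E divides CD with CE:ED = 1/3:2/3]
   → E = (32/3, 17/3)
3. A_x = 31/3  [AE · DB = -77/3 ∩ EB · DA = -521/9]
4. A_y = -1  [AE · DB = -77/3 ∩ EB · DA = -521/9]
   → A = (31/3, -1)

A = (31/3, -1)
E = (32/3, 17/3)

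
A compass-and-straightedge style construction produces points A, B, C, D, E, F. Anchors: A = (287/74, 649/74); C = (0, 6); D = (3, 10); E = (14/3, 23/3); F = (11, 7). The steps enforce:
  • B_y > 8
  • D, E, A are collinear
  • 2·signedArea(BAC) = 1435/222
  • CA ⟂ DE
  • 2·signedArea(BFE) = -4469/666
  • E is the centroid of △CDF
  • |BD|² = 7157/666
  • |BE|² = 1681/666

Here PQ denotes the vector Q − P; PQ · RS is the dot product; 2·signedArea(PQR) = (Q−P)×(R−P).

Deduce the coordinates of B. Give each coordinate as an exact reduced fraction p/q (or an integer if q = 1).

B = (441/74, 1907/222)

1. B_x = 441/74  [2·signedArea(BAC) = 1435/222 ∩ 2·signedArea(BFE) = -4469/666]
2. B_y = 1907/222  [2·signedArea(BAC) = 1435/222 ∩ 2·signedArea(BFE) = -4469/666]
   → B = (441/74, 1907/222)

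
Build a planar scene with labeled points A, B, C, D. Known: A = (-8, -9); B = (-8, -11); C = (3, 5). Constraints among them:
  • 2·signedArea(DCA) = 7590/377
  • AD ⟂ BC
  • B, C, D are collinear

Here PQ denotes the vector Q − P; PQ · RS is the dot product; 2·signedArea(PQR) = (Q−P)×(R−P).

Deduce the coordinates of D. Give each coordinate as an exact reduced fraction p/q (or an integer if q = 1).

D = (-2664/377, -3635/377)

1. D_x = -2664/377  [B, C, D are collinear ∩ AD ⟂ BC]
2. D_y = -3635/377  [B, C, D are collinear ∩ AD ⟂ BC]
   → D = (-2664/377, -3635/377)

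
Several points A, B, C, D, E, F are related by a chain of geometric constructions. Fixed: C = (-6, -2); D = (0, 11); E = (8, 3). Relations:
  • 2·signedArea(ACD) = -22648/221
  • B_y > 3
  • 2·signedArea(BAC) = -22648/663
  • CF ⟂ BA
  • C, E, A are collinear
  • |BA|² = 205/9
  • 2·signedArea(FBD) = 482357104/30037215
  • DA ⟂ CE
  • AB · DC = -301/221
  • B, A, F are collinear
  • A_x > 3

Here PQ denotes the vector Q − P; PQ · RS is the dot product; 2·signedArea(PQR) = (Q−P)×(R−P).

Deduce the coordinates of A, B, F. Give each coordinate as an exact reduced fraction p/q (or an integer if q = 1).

A = (760/221, 303/221)
B = (-566/663, 764/221)
F = (-28752246/10012405, 44431398/10012405)

1. A_x = 760/221  [C, E, A are collinear ∩ DA ⟂ CE]
2. A_y = 303/221  [C, E, A are collinear ∩ DA ⟂ CE]
   → A = (760/221, 303/221)
3. B_x = -566/663  [2·signedArea(BAC) = -22648/663 ∩ AB · DC = -301/221]
4. B_y = 764/221  [2·signedArea(BAC) = -22648/663 ∩ AB · DC = -301/221]
   → B = (-566/663, 764/221)
5. F_x = -28752246/10012405  [B, A, F are collinear ∩ CF ⟂ BA]
6. F_y = 44431398/10012405  [B, A, F are collinear ∩ CF ⟂ BA]
   → F = (-28752246/10012405, 44431398/10012405)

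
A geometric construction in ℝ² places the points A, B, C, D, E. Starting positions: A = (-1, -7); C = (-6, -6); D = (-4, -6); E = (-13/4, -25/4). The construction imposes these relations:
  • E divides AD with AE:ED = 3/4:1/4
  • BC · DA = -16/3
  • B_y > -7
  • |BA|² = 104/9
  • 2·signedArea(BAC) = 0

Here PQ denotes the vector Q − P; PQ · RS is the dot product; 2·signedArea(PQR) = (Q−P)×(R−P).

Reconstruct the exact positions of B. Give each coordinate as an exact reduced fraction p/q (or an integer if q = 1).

B = (-13/3, -19/3)

1. B_x = -13/3  [2·signedArea(BAC) = 0 ∩ BC · DA = -16/3]
2. B_y = -19/3  [2·signedArea(BAC) = 0 ∩ BC · DA = -16/3]
   → B = (-13/3, -19/3)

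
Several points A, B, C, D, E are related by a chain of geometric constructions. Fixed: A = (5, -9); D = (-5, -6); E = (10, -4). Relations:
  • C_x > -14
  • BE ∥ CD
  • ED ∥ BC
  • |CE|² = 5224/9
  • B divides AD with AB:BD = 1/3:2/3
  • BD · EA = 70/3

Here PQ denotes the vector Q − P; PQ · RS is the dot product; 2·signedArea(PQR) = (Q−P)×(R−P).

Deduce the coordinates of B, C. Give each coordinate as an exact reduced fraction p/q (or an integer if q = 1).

1. B_x = 5/3  [B divides AD with AB:BD = 1/3:2/3]
2. B_y = -8  [B divides AD with AB:BD = 1/3:2/3]
   → B = (5/3, -8)
3. C_x = -40/3  [BE ∥ CD ∩ ED ∥ BC]
4. C_y = -10  [BE ∥ CD ∩ ED ∥ BC]
   → C = (-40/3, -10)

B = (5/3, -8)
C = (-40/3, -10)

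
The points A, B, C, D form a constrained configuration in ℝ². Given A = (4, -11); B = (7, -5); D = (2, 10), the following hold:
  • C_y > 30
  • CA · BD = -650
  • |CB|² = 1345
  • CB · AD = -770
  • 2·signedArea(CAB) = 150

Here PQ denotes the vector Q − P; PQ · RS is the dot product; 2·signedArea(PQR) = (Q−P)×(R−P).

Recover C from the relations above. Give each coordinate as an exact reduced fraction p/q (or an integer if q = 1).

1. C_x = 0  [CA · BD = -650 ∩ CB · AD = -770]
2. C_y = 31  [CA · BD = -650 ∩ CB · AD = -770]
   → C = (0, 31)

C = (0, 31)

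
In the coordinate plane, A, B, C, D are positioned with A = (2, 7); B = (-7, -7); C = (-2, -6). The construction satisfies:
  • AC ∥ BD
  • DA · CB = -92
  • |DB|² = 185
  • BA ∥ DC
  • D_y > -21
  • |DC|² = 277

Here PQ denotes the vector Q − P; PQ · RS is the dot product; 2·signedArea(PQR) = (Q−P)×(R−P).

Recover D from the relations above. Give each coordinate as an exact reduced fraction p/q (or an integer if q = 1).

D = (-11, -20)

1. D_x = -11  [BA ∥ DC ∩ AC ∥ BD]
2. D_y = -20  [BA ∥ DC ∩ AC ∥ BD]
   → D = (-11, -20)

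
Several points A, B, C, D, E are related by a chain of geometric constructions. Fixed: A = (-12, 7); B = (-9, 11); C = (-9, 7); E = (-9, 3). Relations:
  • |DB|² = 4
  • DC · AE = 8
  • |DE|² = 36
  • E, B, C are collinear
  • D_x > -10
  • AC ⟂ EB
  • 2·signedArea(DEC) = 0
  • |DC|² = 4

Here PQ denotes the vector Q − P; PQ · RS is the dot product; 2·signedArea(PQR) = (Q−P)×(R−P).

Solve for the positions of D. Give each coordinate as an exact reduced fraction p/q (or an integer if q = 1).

D = (-9, 9)

1. D_x = -9  [2·signedArea(DEC) = 0 ∩ DC · AE = 8]
2. D_y = 9  [2·signedArea(DEC) = 0 ∩ DC · AE = 8]
   → D = (-9, 9)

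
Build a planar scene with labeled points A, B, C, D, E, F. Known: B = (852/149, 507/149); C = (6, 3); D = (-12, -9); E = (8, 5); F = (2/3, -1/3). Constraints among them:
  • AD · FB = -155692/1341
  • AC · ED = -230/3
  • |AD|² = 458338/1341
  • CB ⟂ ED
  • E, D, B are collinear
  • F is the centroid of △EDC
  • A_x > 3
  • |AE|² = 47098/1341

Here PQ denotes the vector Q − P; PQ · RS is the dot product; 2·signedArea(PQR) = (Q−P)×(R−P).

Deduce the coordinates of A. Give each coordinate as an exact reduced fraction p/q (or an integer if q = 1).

1. A_x = 1427/447  [AC · ED = -230/3 ∩ AD · FB = -155692/1341]
2. A_y = 686/447  [AC · ED = -230/3 ∩ AD · FB = -155692/1341]
   → A = (1427/447, 686/447)

A = (1427/447, 686/447)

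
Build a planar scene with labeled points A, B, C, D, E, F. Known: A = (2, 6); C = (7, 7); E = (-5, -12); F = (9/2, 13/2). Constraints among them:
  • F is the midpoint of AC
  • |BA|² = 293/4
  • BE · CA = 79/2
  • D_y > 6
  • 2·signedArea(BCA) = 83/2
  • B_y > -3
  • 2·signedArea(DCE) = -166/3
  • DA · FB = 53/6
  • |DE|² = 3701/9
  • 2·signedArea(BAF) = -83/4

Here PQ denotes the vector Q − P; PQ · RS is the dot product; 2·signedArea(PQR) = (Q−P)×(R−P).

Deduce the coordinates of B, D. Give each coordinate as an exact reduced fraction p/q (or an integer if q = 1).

B = (1, -5/2)
D = (11/3, 19/3)

1. B_x = 1  [BE · CA = 79/2 ∩ 2·signedArea(BCA) = 83/2]
2. B_y = -5/2  [BE · CA = 79/2 ∩ 2·signedArea(BCA) = 83/2]
   → B = (1, -5/2)
3. D_x = 11/3  [2·signedArea(DCE) = -166/3 ∩ DA · FB = 53/6]
4. D_y = 19/3  [2·signedArea(DCE) = -166/3 ∩ DA · FB = 53/6]
   → D = (11/3, 19/3)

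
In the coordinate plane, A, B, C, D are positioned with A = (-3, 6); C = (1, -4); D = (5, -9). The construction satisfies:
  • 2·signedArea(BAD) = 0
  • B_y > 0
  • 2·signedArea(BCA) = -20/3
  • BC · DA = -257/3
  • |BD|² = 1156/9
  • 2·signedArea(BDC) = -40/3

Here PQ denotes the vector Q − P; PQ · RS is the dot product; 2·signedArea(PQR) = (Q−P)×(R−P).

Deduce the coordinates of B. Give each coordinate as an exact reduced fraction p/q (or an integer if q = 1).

1. B_x = -1/3  [2·signedArea(BAD) = 0 ∩ 2·signedArea(BDC) = -40/3]
2. B_y = 1  [2·signedArea(BAD) = 0 ∩ 2·signedArea(BDC) = -40/3]
   → B = (-1/3, 1)

B = (-1/3, 1)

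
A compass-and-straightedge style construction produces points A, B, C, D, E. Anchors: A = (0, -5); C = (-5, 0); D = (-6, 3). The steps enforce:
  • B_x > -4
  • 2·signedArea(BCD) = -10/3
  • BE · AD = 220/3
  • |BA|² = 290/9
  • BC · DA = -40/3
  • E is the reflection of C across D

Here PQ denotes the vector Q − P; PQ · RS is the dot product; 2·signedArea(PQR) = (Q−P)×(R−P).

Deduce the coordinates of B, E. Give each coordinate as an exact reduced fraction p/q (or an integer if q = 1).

1. B_x = -11/3  [BC · DA = -40/3 ∩ 2·signedArea(BCD) = -10/3]
2. B_y = -2/3  [BC · DA = -40/3 ∩ 2·signedArea(BCD) = -10/3]
   → B = (-11/3, -2/3)
3. E_x = -7  [BE · AD = 220/3 ∩ E is the reflection of C across D]
4. E_y = 6  [BE · AD = 220/3 ∩ E is the reflection of C across D]
   → E = (-7, 6)

B = (-11/3, -2/3)
E = (-7, 6)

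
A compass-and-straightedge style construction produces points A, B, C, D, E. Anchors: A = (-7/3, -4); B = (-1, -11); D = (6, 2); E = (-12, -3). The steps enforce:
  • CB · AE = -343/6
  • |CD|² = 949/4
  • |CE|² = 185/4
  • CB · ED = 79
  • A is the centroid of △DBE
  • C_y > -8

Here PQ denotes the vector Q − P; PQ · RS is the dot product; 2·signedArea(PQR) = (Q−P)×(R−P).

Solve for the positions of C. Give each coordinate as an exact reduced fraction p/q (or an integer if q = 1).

1. C_x = -13/2  [CB · AE = -343/6 ∩ CB · ED = 79]
2. C_y = -7  [CB · AE = -343/6 ∩ CB · ED = 79]
   → C = (-13/2, -7)

C = (-13/2, -7)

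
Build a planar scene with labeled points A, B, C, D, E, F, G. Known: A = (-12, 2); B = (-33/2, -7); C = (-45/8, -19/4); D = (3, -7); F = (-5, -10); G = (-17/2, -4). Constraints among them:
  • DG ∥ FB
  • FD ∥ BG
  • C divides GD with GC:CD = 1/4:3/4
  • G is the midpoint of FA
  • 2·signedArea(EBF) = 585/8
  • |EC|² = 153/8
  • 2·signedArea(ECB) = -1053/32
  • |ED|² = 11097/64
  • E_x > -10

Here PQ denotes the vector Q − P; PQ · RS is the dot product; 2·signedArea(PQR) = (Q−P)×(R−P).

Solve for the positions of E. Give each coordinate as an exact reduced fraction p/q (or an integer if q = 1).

E = (-75/8, -5/2)

1. E_x = -75/8  [2·signedArea(ECB) = -1053/32 ∩ 2·signedArea(EBF) = 585/8]
2. E_y = -5/2  [2·signedArea(ECB) = -1053/32 ∩ 2·signedArea(EBF) = 585/8]
   → E = (-75/8, -5/2)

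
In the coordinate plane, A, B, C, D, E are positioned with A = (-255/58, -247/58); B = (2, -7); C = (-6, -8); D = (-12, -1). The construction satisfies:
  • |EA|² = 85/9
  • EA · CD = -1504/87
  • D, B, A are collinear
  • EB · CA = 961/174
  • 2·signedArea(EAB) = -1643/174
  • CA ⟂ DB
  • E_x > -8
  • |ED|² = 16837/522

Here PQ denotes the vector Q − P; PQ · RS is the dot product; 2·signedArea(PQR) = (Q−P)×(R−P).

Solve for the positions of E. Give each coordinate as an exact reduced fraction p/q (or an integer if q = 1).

E = (-433/58, -769/174)

1. E_x = -433/58  [EB · CA = 961/174 ∩ EA · CD = -1504/87]
2. E_y = -769/174  [EB · CA = 961/174 ∩ EA · CD = -1504/87]
   → E = (-433/58, -769/174)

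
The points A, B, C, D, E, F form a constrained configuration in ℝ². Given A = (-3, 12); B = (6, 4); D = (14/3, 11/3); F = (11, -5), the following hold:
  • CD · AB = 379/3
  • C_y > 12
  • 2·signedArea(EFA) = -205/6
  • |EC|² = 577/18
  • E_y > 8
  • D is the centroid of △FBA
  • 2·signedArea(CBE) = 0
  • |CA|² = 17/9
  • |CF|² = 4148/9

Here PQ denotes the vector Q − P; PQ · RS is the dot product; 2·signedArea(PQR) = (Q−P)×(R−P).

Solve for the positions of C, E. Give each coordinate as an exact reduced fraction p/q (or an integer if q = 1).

C = (-5/3, 37/3)
E = (13/6, 49/6)

1. C_x = -5/3  [line -9·x + 8·y + -341/3 = 0 ∩ |CF|² = 4148/9]
2. C_y = 37/3  [line -9·x + 8·y + -341/3 = 0 ∩ |CF|² = 4148/9]
   → C = (-5/3, 37/3)
3. E_x = 13/6  [2·signedArea(CBE) = 0 ∩ 2·signedArea(EFA) = -205/6]
4. E_y = 49/6  [2·signedArea(CBE) = 0 ∩ 2·signedArea(EFA) = -205/6]
   → E = (13/6, 49/6)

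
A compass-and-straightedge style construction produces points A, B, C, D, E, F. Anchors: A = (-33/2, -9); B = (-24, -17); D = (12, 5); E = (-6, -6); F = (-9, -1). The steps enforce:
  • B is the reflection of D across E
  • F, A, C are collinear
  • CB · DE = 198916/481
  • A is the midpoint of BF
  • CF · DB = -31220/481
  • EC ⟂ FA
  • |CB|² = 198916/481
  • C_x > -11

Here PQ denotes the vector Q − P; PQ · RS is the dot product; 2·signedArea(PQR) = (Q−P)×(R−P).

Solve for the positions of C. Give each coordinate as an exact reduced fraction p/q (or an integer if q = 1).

C = (-4854/481, -1041/481)

1. C_x = -4854/481  [F, A, C are collinear ∩ EC ⟂ FA]
2. C_y = -1041/481  [F, A, C are collinear ∩ EC ⟂ FA]
   → C = (-4854/481, -1041/481)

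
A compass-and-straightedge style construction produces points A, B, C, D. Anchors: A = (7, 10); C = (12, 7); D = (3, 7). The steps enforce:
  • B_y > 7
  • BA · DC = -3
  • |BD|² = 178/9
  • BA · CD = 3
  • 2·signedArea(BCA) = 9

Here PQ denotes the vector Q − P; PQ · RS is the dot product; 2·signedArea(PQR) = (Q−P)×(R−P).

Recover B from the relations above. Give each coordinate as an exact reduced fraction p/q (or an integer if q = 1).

1. B_x = 22/3  [BA · DC = -3 ∩ 2·signedArea(BCA) = 9]
2. B_y = 8  [BA · DC = -3 ∩ 2·signedArea(BCA) = 9]
   → B = (22/3, 8)

B = (22/3, 8)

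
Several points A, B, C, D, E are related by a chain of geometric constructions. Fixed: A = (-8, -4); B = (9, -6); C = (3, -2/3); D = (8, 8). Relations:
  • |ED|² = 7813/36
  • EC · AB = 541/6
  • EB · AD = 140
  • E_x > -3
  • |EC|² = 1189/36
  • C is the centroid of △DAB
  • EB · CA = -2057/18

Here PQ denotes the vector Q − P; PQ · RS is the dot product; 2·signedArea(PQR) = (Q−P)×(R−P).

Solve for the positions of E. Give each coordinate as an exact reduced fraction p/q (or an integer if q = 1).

1. E_x = -5/2  [EB · CA = -2057/18 ∩ EC · AB = 541/6]
2. E_y = -7/3  [EB · CA = -2057/18 ∩ EC · AB = 541/6]
   → E = (-5/2, -7/3)

E = (-5/2, -7/3)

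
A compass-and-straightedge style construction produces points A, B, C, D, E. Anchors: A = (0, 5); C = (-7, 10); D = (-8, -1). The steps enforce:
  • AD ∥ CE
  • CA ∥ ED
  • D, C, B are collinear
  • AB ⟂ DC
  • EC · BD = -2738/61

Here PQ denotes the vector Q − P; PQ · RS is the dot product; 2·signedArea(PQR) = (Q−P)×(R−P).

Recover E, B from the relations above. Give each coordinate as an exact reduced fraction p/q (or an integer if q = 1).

1. E_x = -15  [CA ∥ ED ∩ AD ∥ CE]
2. E_y = 4  [CA ∥ ED ∩ AD ∥ CE]
   → E = (-15, 4)
3. B_x = -451/61  [D, C, B are collinear ∩ AB ⟂ DC]
4. B_y = 346/61  [D, C, B are collinear ∩ AB ⟂ DC]
   → B = (-451/61, 346/61)

B = (-451/61, 346/61)
E = (-15, 4)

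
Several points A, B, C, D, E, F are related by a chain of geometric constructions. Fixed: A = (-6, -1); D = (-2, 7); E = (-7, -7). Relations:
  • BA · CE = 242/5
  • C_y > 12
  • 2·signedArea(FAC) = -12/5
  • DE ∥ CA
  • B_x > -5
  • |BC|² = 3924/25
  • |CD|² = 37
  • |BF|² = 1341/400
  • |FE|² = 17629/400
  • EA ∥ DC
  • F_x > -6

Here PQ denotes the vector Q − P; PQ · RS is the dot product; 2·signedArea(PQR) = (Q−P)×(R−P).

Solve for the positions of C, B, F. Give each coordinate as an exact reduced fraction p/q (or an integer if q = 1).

1. C_x = -1  [DE ∥ CA ∩ EA ∥ DC]
2. C_y = 13  [DE ∥ CA ∩ EA ∥ DC]
   → C = (-1, 13)
3. B_x = -23/5  [line 6·x + 20·y + 38/5 = 0 ∩ |BC|² = 3924/25]
4. B_y = 1  [line 6·x + 20·y + 38/5 = 0 ∩ |BC|² = 3924/25]
   → B = (-23/5, 1)
5. F_x = -113/20  [line -14·x + 5·y + -383/5 = 0 ∩ |FE|² = 17629/400]
6. F_y = -1/2  [line -14·x + 5·y + -383/5 = 0 ∩ |FE|² = 17629/400]
   → F = (-113/20, -1/2)

B = (-23/5, 1)
C = (-1, 13)
F = (-113/20, -1/2)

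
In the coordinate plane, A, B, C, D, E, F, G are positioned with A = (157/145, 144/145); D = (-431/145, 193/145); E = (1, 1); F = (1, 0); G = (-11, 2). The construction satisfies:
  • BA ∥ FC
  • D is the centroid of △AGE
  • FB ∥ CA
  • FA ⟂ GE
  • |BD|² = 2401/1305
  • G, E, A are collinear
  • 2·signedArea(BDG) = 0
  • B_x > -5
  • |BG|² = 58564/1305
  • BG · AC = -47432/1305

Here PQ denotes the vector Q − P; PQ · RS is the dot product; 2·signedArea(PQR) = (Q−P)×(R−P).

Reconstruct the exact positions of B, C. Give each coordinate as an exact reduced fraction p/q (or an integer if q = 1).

B = (-627/145, 628/435)
C = (929/145, -196/435)

1. B_x = -627/145  [line -97/145·x + -1164/145·y + 1261/145 = 0 ∩ |BG|² = 58564/1305]
2. B_y = 628/435  [line -97/145·x + -1164/145·y + 1261/145 = 0 ∩ |BG|² = 58564/1305]
   → B = (-627/145, 628/435)
3. C_x = 929/145  [FB ∥ CA ∩ BA ∥ FC]
4. C_y = -196/435  [FB ∥ CA ∩ BA ∥ FC]
   → C = (929/145, -196/435)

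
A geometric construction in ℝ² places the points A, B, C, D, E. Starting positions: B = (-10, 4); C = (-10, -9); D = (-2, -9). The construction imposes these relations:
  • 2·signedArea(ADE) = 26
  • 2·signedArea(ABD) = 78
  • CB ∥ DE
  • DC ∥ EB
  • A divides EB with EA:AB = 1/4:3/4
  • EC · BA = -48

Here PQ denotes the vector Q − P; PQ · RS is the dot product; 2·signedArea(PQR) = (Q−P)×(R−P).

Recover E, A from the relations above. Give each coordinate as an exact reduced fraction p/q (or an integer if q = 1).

1. E_x = -2  [DC ∥ EB ∩ CB ∥ DE]
2. E_y = 4  [DC ∥ EB ∩ CB ∥ DE]
   → E = (-2, 4)
3. A_x = -4  [A divides EB with EA:AB = 1/4:3/4]
4. A_y = 4  [A divides EB with EA:AB = 1/4:3/4]
   → A = (-4, 4)

A = (-4, 4)
E = (-2, 4)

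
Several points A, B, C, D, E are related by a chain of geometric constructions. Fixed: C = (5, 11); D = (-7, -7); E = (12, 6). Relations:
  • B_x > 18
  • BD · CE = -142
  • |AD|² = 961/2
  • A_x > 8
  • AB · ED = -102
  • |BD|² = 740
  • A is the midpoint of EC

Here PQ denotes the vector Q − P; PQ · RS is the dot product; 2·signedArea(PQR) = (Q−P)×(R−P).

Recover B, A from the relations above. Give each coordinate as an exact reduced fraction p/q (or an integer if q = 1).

A = (17/2, 17/2)
B = (19, 1)

1. B_x = 19  [line -7·x + 5·y + 128 = 0 ∩ |BD|² = 740]
2. B_y = 1  [line -7·x + 5·y + 128 = 0 ∩ |BD|² = 740]
   → B = (19, 1)
3. A_x = 17/2  [A is the midpoint of EC]
4. A_y = 17/2  [A is the midpoint of EC]
   → A = (17/2, 17/2)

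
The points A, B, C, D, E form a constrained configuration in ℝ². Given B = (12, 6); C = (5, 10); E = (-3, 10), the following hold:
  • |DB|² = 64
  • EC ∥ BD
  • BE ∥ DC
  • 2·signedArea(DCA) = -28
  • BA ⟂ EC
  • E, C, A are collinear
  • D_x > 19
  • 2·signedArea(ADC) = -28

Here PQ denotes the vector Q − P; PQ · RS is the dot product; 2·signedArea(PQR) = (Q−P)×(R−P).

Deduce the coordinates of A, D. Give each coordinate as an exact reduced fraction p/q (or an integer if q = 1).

A = (12, 10)
D = (20, 6)

1. A_x = 12  [E, C, A are collinear ∩ BA ⟂ EC]
2. A_y = 10  [E, C, A are collinear ∩ BA ⟂ EC]
   → A = (12, 10)
3. D_x = 20  [BE ∥ DC ∩ EC ∥ BD]
4. D_y = 6  [BE ∥ DC ∩ EC ∥ BD]
   → D = (20, 6)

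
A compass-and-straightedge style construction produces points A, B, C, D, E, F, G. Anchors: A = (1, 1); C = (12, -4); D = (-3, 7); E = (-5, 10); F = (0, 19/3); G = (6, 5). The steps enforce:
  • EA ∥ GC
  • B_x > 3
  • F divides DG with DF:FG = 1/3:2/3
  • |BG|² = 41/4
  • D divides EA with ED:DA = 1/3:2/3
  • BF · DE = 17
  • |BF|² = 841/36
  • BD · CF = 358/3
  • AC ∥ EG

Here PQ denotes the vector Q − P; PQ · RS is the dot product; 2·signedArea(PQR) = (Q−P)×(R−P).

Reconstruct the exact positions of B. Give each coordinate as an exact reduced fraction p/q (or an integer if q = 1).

B = (7/2, 3)

1. B_x = 7/2  [BF · DE = 17 ∩ BD · CF = 358/3]
2. B_y = 3  [BF · DE = 17 ∩ BD · CF = 358/3]
   → B = (7/2, 3)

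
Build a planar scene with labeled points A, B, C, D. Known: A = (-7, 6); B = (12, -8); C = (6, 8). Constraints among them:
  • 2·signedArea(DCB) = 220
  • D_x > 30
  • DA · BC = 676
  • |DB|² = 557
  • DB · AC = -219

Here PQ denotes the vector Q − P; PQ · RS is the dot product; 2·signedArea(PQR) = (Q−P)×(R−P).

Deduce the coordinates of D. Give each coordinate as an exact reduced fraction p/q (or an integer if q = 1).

D = (31, -22)

1. D_x = 31  [2·signedArea(DCB) = 220 ∩ DB · AC = -219]
2. D_y = -22  [2·signedArea(DCB) = 220 ∩ DB · AC = -219]
   → D = (31, -22)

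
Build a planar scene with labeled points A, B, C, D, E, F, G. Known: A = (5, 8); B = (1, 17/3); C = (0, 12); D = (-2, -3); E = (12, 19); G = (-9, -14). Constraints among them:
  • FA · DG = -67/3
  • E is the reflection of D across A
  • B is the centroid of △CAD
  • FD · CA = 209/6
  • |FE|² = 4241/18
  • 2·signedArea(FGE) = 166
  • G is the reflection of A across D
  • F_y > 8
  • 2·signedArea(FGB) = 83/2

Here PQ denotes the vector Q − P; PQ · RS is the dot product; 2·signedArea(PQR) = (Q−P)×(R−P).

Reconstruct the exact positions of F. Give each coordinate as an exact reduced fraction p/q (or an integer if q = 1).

F = (1/2, 53/6)

1. F_x = 1/2  [2·signedArea(FGB) = 83/2 ∩ FA · DG = -67/3]
2. F_y = 53/6  [2·signedArea(FGB) = 83/2 ∩ FA · DG = -67/3]
   → F = (1/2, 53/6)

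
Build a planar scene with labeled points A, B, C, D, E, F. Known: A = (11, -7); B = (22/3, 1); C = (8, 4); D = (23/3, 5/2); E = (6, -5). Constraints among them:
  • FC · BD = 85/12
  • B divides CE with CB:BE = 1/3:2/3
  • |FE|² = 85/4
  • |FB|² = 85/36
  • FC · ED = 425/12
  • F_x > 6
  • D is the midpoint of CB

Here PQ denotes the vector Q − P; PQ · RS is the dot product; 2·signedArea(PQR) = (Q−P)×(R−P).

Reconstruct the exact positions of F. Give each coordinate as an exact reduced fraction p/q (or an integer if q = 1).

F = (7, -1/2)

1. F_x = 7  [line -1/3·x + -3/2·y + 19/12 = 0 ∩ |FB|² = 85/36]
2. F_y = -1/2  [line -1/3·x + -3/2·y + 19/12 = 0 ∩ |FB|² = 85/36]
   → F = (7, -1/2)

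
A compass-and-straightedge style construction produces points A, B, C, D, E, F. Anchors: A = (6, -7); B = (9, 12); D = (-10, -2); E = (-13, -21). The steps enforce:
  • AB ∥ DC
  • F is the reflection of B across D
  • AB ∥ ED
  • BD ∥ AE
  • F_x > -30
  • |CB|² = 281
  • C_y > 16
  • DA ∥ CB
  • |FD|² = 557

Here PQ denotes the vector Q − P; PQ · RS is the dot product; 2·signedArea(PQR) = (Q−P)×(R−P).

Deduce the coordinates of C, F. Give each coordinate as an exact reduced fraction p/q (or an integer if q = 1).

C = (-7, 17)
F = (-29, -16)

1. C_x = -7  [DA ∥ CB ∩ AB ∥ DC]
2. C_y = 17  [DA ∥ CB ∩ AB ∥ DC]
   → C = (-7, 17)
3. F_x = -29  [F is the reflection of B across D]
4. F_y = -16  [F is the reflection of B across D]
   → F = (-29, -16)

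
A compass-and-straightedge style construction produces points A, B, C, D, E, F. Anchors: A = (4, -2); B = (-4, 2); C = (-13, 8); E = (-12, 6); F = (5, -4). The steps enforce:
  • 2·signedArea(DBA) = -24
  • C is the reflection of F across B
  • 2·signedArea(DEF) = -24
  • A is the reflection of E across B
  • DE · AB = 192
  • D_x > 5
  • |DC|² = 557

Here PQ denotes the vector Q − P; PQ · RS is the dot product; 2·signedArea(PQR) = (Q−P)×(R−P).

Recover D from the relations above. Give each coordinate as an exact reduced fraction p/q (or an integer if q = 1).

1. D_x = 6  [2·signedArea(DEF) = -24 ∩ DE · AB = 192]
2. D_y = -6  [2·signedArea(DEF) = -24 ∩ DE · AB = 192]
   → D = (6, -6)

D = (6, -6)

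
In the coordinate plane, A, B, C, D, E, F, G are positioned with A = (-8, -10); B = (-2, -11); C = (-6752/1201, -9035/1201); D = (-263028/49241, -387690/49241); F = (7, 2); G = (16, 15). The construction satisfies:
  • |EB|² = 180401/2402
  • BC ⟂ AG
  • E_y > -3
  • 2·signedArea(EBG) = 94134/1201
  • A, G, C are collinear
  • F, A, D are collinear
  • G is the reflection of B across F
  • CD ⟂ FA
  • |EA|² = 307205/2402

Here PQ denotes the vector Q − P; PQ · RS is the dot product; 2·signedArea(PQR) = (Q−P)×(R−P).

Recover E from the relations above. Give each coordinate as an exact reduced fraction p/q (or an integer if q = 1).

E = (1655/2402, -6633/2402)

1. E_x = 1655/2402  [line -26·x + 18·y + 81212/1201 = 0 ∩ |EA|² = 307205/2402]
2. E_y = -6633/2402  [line -26·x + 18·y + 81212/1201 = 0 ∩ |EA|² = 307205/2402]
   → E = (1655/2402, -6633/2402)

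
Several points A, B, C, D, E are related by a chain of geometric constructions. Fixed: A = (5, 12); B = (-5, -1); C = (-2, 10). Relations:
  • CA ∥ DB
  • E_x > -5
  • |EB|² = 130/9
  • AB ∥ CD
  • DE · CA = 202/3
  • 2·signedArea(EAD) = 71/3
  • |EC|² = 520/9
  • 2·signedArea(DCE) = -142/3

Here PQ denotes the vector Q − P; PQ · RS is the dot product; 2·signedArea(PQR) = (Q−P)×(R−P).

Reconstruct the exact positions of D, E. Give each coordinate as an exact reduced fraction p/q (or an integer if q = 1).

1. D_x = -12  [CA ∥ DB ∩ AB ∥ CD]
2. D_y = -3  [CA ∥ DB ∩ AB ∥ CD]
   → D = (-12, -3)
3. E_x = -4  [2·signedArea(EAD) = 71/3 ∩ DE · CA = 202/3]
4. E_y = 8/3  [2·signedArea(EAD) = 71/3 ∩ DE · CA = 202/3]
   → E = (-4, 8/3)

D = (-12, -3)
E = (-4, 8/3)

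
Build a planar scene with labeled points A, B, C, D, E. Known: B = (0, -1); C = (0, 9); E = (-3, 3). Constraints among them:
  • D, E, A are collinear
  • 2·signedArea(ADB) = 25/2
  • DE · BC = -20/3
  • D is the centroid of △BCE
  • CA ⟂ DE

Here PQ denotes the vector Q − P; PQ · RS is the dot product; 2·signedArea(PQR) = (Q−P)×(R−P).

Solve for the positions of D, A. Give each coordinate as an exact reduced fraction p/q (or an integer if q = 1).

A = (3/2, 9/2)
D = (-1, 11/3)

1. D_x = -1  [D is the centroid of △BCE]
2. D_y = 11/3  [D is the centroid of △BCE]
   → D = (-1, 11/3)
3. A_x = 3/2  [D, E, A are collinear ∩ CA ⟂ DE]
4. A_y = 9/2  [D, E, A are collinear ∩ CA ⟂ DE]
   → A = (3/2, 9/2)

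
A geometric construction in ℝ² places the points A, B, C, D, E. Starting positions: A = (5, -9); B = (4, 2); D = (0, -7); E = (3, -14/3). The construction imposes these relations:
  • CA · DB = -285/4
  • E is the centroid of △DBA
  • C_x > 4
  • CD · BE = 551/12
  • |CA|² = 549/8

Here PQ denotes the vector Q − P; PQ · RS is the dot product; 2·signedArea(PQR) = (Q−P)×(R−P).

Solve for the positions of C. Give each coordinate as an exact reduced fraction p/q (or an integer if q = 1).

C = (17/4, -3/4)

1. C_x = 17/4  [CD · BE = 551/12 ∩ CA · DB = -285/4]
2. C_y = -3/4  [CD · BE = 551/12 ∩ CA · DB = -285/4]
   → C = (17/4, -3/4)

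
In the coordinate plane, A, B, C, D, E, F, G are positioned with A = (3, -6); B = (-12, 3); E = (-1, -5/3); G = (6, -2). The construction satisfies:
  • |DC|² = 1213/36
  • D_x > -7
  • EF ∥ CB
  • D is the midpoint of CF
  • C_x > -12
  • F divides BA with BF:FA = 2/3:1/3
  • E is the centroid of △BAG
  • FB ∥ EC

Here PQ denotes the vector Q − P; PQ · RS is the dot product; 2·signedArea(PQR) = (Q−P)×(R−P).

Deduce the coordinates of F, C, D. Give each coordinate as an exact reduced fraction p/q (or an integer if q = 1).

1. F_x = -2  [F divides BA with BF:FA = 2/3:1/3]
2. F_y = -3  [F divides BA with BF:FA = 2/3:1/3]
   → F = (-2, -3)
3. C_x = -11  [EF ∥ CB ∩ FB ∥ EC]
4. C_y = 13/3  [EF ∥ CB ∩ FB ∥ EC]
   → C = (-11, 13/3)
5. D_x = -13/2  [D is the midpoint of CF]
6. D_y = 2/3  [D is the midpoint of CF]
   → D = (-13/2, 2/3)

C = (-11, 13/3)
D = (-13/2, 2/3)
F = (-2, -3)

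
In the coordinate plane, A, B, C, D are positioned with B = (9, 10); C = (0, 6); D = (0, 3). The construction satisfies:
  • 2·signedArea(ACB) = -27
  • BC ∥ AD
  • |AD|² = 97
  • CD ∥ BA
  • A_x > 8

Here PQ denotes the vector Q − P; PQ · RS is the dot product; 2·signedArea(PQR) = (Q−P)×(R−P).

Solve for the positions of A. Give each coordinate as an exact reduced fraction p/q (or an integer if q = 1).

A = (9, 7)

1. A_x = 9  [BC ∥ AD ∩ CD ∥ BA]
2. A_y = 7  [BC ∥ AD ∩ CD ∥ BA]
   → A = (9, 7)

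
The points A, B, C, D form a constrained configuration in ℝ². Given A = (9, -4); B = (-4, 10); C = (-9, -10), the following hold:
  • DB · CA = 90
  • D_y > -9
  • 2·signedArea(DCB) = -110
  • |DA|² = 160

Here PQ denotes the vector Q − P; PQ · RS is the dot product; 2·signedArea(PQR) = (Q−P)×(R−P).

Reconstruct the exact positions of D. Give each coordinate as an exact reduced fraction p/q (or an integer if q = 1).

1. D_x = -3  [DB · CA = 90 ∩ 2·signedArea(DCB) = -110]
2. D_y = -8  [DB · CA = 90 ∩ 2·signedArea(DCB) = -110]
   → D = (-3, -8)

D = (-3, -8)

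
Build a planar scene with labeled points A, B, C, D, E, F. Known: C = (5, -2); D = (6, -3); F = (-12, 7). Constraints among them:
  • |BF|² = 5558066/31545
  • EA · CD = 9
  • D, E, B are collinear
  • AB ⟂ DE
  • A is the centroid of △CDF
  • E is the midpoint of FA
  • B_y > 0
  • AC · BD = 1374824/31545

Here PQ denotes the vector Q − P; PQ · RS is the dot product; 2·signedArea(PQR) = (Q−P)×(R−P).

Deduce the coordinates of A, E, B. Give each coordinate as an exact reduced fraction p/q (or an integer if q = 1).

1. A_x = -1/3  [A is the centroid of △CDF]
2. A_y = 2/3  [A is the centroid of △CDF]
   → A = (-1/3, 2/3)
3. E_x = -37/6  [E is the midpoint of FA]
4. E_y = 23/6  [E is the midpoint of FA]
   → E = (-37/6, 23/6)
5. B_x = -3997/10515  [D, E, B are collinear ∩ AB ⟂ DE]
6. B_y = 6134/10515  [D, E, B are collinear ∩ AB ⟂ DE]
   → B = (-3997/10515, 6134/10515)

A = (-1/3, 2/3)
B = (-3997/10515, 6134/10515)
E = (-37/6, 23/6)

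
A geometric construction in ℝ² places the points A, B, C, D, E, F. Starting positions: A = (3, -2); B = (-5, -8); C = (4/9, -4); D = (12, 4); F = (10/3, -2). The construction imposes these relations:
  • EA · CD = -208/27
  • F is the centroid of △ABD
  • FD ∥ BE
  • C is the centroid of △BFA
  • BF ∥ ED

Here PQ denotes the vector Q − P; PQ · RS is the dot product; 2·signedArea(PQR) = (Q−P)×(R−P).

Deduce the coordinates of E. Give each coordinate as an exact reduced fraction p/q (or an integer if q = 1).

1. E_x = 11/3  [BF ∥ ED ∩ FD ∥ BE]
2. E_y = -2  [BF ∥ ED ∩ FD ∥ BE]
   → E = (11/3, -2)

E = (11/3, -2)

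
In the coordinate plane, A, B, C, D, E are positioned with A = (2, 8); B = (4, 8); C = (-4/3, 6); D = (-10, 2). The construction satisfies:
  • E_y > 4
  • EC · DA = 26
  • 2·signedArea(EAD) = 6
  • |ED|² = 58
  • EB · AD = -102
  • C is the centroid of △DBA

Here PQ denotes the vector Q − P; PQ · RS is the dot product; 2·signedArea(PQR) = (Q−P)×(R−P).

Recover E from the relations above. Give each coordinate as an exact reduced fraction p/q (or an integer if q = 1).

1. E_x = -3  [EB · AD = -102 ∩ 2·signedArea(EAD) = 6]
2. E_y = 5  [EB · AD = -102 ∩ 2·signedArea(EAD) = 6]
   → E = (-3, 5)

E = (-3, 5)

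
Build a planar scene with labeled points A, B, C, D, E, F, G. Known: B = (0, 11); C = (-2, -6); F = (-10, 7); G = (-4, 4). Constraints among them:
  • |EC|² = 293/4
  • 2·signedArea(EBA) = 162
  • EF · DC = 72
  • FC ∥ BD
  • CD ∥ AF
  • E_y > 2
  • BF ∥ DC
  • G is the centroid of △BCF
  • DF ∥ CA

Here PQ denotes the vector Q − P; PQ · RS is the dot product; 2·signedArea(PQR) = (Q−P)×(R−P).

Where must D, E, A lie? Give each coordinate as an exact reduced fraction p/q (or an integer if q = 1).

1. D_x = 8  [BF ∥ DC ∩ FC ∥ BD]
2. D_y = -2  [BF ∥ DC ∩ FC ∥ BD]
   → D = (8, -2)
3. E_x = -1  [line 10·x + 4·y + 0 = 0 ∩ |EC|² = 293/4]
4. E_y = 5/2  [line 10·x + 4·y + 0 = 0 ∩ |EC|² = 293/4]
   → E = (-1, 5/2)
5. A_x = -20  [2·signedArea(EBA) = 162 ∩ CD ∥ AF]
6. A_y = 3  [2·signedArea(EBA) = 162 ∩ CD ∥ AF]
   → A = (-20, 3)

A = (-20, 3)
D = (8, -2)
E = (-1, 5/2)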